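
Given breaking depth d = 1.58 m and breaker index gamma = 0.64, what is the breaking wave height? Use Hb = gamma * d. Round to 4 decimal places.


Hb = gamma * d
Hb = 0.64 * 1.58
Hb = 1.0112 m

1.0112


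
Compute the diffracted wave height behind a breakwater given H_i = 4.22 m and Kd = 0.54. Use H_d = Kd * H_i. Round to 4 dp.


H_d = Kd * H_i
H_d = 0.54 * 4.22
H_d = 2.2788 m

2.2788


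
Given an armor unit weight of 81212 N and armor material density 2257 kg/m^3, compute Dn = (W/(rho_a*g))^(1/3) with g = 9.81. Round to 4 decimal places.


V = W / (rho_a * g)
V = 81212 / (2257 * 9.81)
V = 81212 / 22141.17
V = 3.667918 m^3
Dn = V^(1/3) = 3.667918^(1/3)
Dn = 1.5422 m

1.5422


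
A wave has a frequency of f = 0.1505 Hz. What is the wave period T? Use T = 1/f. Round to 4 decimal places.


T = 1 / f
T = 1 / 0.1505
T = 6.6445 s

6.6445


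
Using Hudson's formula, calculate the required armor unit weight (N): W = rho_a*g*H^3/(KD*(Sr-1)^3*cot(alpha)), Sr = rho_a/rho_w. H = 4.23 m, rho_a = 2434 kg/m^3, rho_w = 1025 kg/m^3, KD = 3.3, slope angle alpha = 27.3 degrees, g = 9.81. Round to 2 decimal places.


Sr = rho_a / rho_w = 2434 / 1025 = 2.374634
(Sr - 1) = 1.374634
(Sr - 1)^3 = 2.597535
cot(27.3) = 1 / tan(27.3) = 1 / 0.516138 = 1.937465
Numerator = 2434 * 9.81 * 4.23^3 = 1807218.5820
Denominator = 3.3 * 2.597535 * 1.937465 = 16.607684
W = 1807218.5820 / 16.607684
W = 108818.22 N

108818.22


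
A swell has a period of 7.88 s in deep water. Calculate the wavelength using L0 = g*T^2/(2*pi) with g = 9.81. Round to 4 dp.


L0 = g * T^2 / (2 * pi)
L0 = 9.81 * 7.88^2 / (2 * pi)
L0 = 9.81 * 62.0944 / 6.28319
L0 = 609.1461 / 6.28319
L0 = 96.9486 m

96.9486


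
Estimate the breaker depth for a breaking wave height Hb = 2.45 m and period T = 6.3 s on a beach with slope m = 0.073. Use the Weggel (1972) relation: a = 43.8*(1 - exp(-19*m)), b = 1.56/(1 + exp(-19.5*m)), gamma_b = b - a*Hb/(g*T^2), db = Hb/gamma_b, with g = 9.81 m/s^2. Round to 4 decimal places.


a = 43.8 * (1 - exp(-19 * m))
exp(-19 * 0.073) = exp(-1.3870) = 0.249824
a = 43.8 * (1 - 0.249824) = 32.857724
b = 1.56 / (1 + exp(-19.5 * m))
exp(-19.5 * 0.073) = exp(-1.4235) = 0.240869
b = 1.56 / (1 + 0.240869) = 1.257183
Hb / (g * T^2) = 2.45 / (9.81 * 6.3^2) = 2.45 / 389.3589 = 0.00629240
gamma_b = b - a * Hb/(g*T^2) = 1.257183 - 32.857724 * 0.00629240 = 1.050429
db = Hb / gamma_b = 2.45 / 1.050429
db = 2.3324 m

2.3324


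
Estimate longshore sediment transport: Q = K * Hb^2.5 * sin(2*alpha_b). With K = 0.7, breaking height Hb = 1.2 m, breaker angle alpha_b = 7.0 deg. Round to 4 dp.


Q = K * Hb^2.5 * sin(2 * alpha_b)
Hb^2.5 = 1.2^2.5 = 1.577441
sin(2 * 7.0) = sin(14.0) = 0.241922
Q = 0.7 * 1.577441 * 0.241922
Q = 0.2671 m^3/s

0.2671


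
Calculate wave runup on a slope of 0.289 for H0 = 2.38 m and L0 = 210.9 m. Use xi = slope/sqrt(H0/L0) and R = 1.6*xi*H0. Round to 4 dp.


xi = slope / sqrt(H0/L0)
H0/L0 = 2.38/210.9 = 0.011285
sqrt(0.011285) = 0.106231
xi = 0.289 / 0.106231 = 2.720493
R = 1.6 * xi * H0 = 1.6 * 2.720493 * 2.38
R = 10.3596 m

10.3596


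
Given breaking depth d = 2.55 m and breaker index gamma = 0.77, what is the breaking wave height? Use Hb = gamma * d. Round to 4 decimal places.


Hb = gamma * d
Hb = 0.77 * 2.55
Hb = 1.9635 m

1.9635


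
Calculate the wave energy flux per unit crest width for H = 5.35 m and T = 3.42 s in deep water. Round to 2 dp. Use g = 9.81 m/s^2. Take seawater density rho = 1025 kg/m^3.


P = rho * g^2 * H^2 * T / (32 * pi)
P = 1025 * 9.81^2 * 5.35^2 * 3.42 / (32 * pi)
P = 1025 * 96.2361 * 28.6225 * 3.42 / 100.53096
P = 96049.63 W/m

96049.63


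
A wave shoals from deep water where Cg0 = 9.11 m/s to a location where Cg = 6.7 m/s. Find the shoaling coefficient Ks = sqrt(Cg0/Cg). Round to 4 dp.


Ks = sqrt(Cg0 / Cg)
Ks = sqrt(9.11 / 6.7)
Ks = sqrt(1.3597)
Ks = 1.1661

1.1661


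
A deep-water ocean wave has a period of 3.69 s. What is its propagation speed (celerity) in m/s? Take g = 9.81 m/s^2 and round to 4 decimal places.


We use the deep-water celerity formula:
C = g * T / (2 * pi)
C = 9.81 * 3.69 / (2 * 3.14159...)
C = 36.198900 / 6.283185
C = 5.7612 m/s

5.7612


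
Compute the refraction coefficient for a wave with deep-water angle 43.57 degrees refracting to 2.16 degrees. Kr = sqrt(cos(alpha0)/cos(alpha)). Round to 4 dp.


Kr = sqrt(cos(alpha0) / cos(alpha))
cos(43.57) = 0.724533
cos(2.16) = 0.999289
Kr = sqrt(0.724533 / 0.999289)
Kr = sqrt(0.725048)
Kr = 0.8515

0.8515


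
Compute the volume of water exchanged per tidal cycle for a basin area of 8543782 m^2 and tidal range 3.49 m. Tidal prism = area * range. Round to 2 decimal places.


Tidal prism = Area * Tidal range
P = 8543782 * 3.49
P = 29817799.18 m^3

29817799.18


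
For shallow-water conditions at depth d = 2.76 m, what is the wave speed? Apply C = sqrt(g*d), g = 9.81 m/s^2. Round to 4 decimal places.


Using the shallow-water approximation:
C = sqrt(g * d) = sqrt(9.81 * 2.76)
C = sqrt(27.0756)
C = 5.2034 m/s

5.2034


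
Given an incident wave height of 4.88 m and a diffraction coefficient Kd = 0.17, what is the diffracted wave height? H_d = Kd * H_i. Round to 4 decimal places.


H_d = Kd * H_i
H_d = 0.17 * 4.88
H_d = 0.8296 m

0.8296


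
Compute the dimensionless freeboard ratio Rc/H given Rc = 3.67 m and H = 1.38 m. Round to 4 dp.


Relative freeboard = Rc / H
= 3.67 / 1.38
= 2.6594

2.6594


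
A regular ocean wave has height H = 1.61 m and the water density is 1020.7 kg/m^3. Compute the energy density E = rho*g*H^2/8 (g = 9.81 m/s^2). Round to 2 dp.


E = (1/8) * rho * g * H^2
E = (1/8) * 1020.7 * 9.81 * 1.61^2
E = 0.125 * 1020.7 * 9.81 * 2.5921
E = 3244.36 J/m^2

3244.36


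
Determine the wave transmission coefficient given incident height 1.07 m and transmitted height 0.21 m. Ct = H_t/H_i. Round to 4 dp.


Ct = H_t / H_i
Ct = 0.21 / 1.07
Ct = 0.1963

0.1963


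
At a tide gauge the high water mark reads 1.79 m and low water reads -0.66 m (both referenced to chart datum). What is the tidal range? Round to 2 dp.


Tidal range = High water - Low water
Tidal range = 1.79 - (-0.66)
Tidal range = 2.45 m

2.45


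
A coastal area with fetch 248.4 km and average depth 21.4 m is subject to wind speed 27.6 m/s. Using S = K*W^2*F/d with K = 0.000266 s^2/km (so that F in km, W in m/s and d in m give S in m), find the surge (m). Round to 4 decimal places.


S = K * W^2 * F / d
W^2 = 27.6^2 = 761.76
S = 0.000266 * 761.76 * 248.4 / 21.4
Numerator = 0.000266 * 761.76 * 248.4 = 50.332835
S = 50.332835 / 21.4 = 2.3520 m

2.3520


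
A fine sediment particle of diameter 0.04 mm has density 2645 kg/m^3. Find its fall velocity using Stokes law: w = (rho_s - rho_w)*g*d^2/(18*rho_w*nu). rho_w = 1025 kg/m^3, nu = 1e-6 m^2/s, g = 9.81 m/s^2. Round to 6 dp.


w = (rho_s - rho_w) * g * d^2 / (18 * rho_w * nu)
d = 0.04 mm = 0.000040 m
rho_s - rho_w = 2645 - 1025 = 1620
Numerator = 1620 * 9.81 * (0.000040)^2 = 0.000025427520
Denominator = 18 * 1025 * 1e-6 = 0.018450
w = 0.001378 m/s

0.001378


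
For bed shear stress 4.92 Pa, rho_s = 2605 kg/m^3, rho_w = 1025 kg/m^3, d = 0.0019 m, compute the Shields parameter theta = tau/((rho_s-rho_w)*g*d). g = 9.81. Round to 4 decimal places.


theta = tau / ((rho_s - rho_w) * g * d)
rho_s - rho_w = 2605 - 1025 = 1580
Denominator = 1580 * 9.81 * 0.0019 = 29.449620
theta = 4.92 / 29.449620
theta = 0.1671

0.1671


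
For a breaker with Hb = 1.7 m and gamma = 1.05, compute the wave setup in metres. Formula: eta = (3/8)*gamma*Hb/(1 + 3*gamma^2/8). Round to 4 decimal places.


eta = (3/8) * gamma * Hb / (1 + 3*gamma^2/8)
Numerator = (3/8) * 1.05 * 1.7 = 0.669375
Denominator = 1 + 3*1.05^2/8 = 1 + 0.413438 = 1.413438
eta = 0.669375 / 1.413438
eta = 0.4736 m

0.4736


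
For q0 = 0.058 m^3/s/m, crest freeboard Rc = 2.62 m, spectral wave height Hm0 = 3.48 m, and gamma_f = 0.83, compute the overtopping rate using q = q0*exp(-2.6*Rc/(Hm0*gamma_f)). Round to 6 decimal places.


q = q0 * exp(-2.6 * Rc / (Hm0 * gamma_f))
Exponent = -2.6 * 2.62 / (3.48 * 0.83)
= -2.6 * 2.62 / 2.8884
= -2.358399
exp(-2.358399) = 0.094572
q = 0.058 * 0.094572
q = 0.005485 m^3/s/m

0.005485


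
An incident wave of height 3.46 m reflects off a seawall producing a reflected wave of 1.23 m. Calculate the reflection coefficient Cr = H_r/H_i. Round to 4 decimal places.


Cr = H_r / H_i
Cr = 1.23 / 3.46
Cr = 0.3555

0.3555


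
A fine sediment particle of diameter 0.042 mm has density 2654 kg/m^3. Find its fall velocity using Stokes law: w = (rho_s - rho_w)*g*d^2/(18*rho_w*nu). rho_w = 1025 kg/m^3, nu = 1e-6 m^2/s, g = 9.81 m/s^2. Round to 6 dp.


w = (rho_s - rho_w) * g * d^2 / (18 * rho_w * nu)
d = 0.042 mm = 0.000042 m
rho_s - rho_w = 2654 - 1025 = 1629
Numerator = 1629 * 9.81 * (0.000042)^2 = 0.000028189584
Denominator = 18 * 1025 * 1e-6 = 0.018450
w = 0.001528 m/s

0.001528


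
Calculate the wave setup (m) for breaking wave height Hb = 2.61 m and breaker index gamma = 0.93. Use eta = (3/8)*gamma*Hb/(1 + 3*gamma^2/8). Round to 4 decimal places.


eta = (3/8) * gamma * Hb / (1 + 3*gamma^2/8)
Numerator = (3/8) * 0.93 * 2.61 = 0.910237
Denominator = 1 + 3*0.93^2/8 = 1 + 0.324338 = 1.324338
eta = 0.910237 / 1.324338
eta = 0.6873 m

0.6873


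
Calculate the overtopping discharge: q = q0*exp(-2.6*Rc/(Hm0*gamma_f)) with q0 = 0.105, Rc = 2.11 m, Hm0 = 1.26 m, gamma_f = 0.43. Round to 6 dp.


q = q0 * exp(-2.6 * Rc / (Hm0 * gamma_f))
Exponent = -2.6 * 2.11 / (1.26 * 0.43)
= -2.6 * 2.11 / 0.5418
= -10.125508
exp(-10.125508) = 0.000040
q = 0.105 * 0.000040
q = 0.000004 m^3/s/m

0.000004


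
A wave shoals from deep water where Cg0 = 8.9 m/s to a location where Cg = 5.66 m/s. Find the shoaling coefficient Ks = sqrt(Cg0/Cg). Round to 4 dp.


Ks = sqrt(Cg0 / Cg)
Ks = sqrt(8.9 / 5.66)
Ks = sqrt(1.5724)
Ks = 1.2540

1.2540


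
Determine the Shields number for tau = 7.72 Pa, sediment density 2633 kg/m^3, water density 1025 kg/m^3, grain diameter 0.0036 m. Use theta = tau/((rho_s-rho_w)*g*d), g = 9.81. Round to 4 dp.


theta = tau / ((rho_s - rho_w) * g * d)
rho_s - rho_w = 2633 - 1025 = 1608
Denominator = 1608 * 9.81 * 0.0036 = 56.788128
theta = 7.72 / 56.788128
theta = 0.1359

0.1359


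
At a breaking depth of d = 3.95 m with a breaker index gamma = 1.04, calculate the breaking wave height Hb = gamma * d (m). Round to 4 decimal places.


Hb = gamma * d
Hb = 1.04 * 3.95
Hb = 4.1080 m

4.1080


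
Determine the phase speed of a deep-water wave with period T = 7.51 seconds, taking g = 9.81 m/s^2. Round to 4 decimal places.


We use the deep-water celerity formula:
C = g * T / (2 * pi)
C = 9.81 * 7.51 / (2 * 3.14159...)
C = 73.673100 / 6.283185
C = 11.7254 m/s

11.7254


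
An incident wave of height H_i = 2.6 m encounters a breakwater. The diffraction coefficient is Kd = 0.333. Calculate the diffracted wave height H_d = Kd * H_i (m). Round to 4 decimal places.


H_d = Kd * H_i
H_d = 0.333 * 2.6
H_d = 0.8658 m

0.8658


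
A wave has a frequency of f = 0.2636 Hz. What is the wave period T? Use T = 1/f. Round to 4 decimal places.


T = 1 / f
T = 1 / 0.2636
T = 3.7936 s

3.7936


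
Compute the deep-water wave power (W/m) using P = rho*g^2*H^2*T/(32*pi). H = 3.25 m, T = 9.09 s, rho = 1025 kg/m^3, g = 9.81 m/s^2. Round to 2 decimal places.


P = rho * g^2 * H^2 * T / (32 * pi)
P = 1025 * 9.81^2 * 3.25^2 * 9.09 / (32 * pi)
P = 1025 * 96.2361 * 10.5625 * 9.09 / 100.53096
P = 94209.05 W/m

94209.05


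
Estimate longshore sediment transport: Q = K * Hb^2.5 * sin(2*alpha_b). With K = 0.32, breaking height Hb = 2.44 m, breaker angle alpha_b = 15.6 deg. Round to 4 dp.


Q = K * Hb^2.5 * sin(2 * alpha_b)
Hb^2.5 = 2.44^2.5 = 9.299820
sin(2 * 15.6) = sin(31.2) = 0.518027
Q = 0.32 * 9.299820 * 0.518027
Q = 1.5416 m^3/s

1.5416


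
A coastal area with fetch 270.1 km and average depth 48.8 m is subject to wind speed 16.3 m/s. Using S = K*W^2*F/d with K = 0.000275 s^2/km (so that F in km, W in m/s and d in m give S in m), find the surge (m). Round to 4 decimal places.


S = K * W^2 * F / d
W^2 = 16.3^2 = 265.69
S = 0.000275 * 265.69 * 270.1 / 48.8
Numerator = 0.000275 * 265.69 * 270.1 = 19.734789
S = 19.734789 / 48.8 = 0.4044 m

0.4044


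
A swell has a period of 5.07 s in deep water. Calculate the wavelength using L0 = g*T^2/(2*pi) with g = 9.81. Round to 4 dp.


L0 = g * T^2 / (2 * pi)
L0 = 9.81 * 5.07^2 / (2 * pi)
L0 = 9.81 * 25.7049 / 6.28319
L0 = 252.1651 / 6.28319
L0 = 40.1333 m

40.1333


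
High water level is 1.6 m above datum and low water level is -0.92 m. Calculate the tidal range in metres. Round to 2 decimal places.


Tidal range = High water - Low water
Tidal range = 1.6 - (-0.92)
Tidal range = 2.52 m

2.52


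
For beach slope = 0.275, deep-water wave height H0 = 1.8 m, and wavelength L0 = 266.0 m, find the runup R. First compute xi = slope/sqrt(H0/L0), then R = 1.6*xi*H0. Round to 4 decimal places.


xi = slope / sqrt(H0/L0)
H0/L0 = 1.8/266.0 = 0.006767
sqrt(0.006767) = 0.082261
xi = 0.275 / 0.082261 = 3.343007
R = 1.6 * xi * H0 = 1.6 * 3.343007 * 1.8
R = 9.6279 m

9.6279


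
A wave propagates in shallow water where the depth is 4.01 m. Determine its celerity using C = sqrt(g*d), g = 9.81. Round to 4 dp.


Using the shallow-water approximation:
C = sqrt(g * d) = sqrt(9.81 * 4.01)
C = sqrt(39.3381)
C = 6.2720 m/s

6.2720


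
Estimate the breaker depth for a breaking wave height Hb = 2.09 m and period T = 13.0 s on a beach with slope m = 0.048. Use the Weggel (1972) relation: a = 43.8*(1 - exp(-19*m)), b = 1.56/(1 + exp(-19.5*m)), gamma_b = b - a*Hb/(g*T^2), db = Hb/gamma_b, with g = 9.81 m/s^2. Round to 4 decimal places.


a = 43.8 * (1 - exp(-19 * m))
exp(-19 * 0.048) = exp(-0.9120) = 0.401720
a = 43.8 * (1 - 0.401720) = 26.204665
b = 1.56 / (1 + exp(-19.5 * m))
exp(-19.5 * 0.048) = exp(-0.9360) = 0.392193
b = 1.56 / (1 + 0.392193) = 1.120534
Hb / (g * T^2) = 2.09 / (9.81 * 13.0^2) = 2.09 / 1657.8900 = 0.00126064
gamma_b = b - a * Hb/(g*T^2) = 1.120534 - 26.204665 * 0.00126064 = 1.087499
db = Hb / gamma_b = 2.09 / 1.087499
db = 1.9218 m

1.9218


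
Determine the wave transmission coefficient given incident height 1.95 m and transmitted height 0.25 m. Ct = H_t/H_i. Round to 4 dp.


Ct = H_t / H_i
Ct = 0.25 / 1.95
Ct = 0.1282

0.1282


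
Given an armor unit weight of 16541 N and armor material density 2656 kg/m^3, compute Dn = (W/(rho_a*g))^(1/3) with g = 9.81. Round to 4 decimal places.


V = W / (rho_a * g)
V = 16541 / (2656 * 9.81)
V = 16541 / 26055.36
V = 0.634841 m^3
Dn = V^(1/3) = 0.634841^(1/3)
Dn = 0.8595 m

0.8595


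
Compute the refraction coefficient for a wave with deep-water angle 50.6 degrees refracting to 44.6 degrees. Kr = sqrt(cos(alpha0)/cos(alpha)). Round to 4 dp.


Kr = sqrt(cos(alpha0) / cos(alpha))
cos(50.6) = 0.634731
cos(44.6) = 0.712026
Kr = sqrt(0.634731 / 0.712026)
Kr = sqrt(0.891443)
Kr = 0.9442

0.9442


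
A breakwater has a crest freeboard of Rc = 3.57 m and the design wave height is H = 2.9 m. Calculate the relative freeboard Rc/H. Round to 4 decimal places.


Relative freeboard = Rc / H
= 3.57 / 2.9
= 1.2310

1.2310


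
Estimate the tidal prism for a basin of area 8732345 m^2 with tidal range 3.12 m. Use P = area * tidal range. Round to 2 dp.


Tidal prism = Area * Tidal range
P = 8732345 * 3.12
P = 27244916.40 m^3

27244916.40


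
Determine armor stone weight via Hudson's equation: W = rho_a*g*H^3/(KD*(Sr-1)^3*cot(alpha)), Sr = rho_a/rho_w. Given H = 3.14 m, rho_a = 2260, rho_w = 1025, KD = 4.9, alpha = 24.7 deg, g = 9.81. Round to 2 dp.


Sr = rho_a / rho_w = 2260 / 1025 = 2.204878
(Sr - 1) = 1.204878
(Sr - 1)^3 = 1.749159
cot(24.7) = 1 / tan(24.7) = 1 / 0.459949 = 2.174156
Numerator = 2260 * 9.81 * 3.14^3 = 686382.7980
Denominator = 4.9 * 1.749159 * 2.174156 = 18.634427
W = 686382.7980 / 18.634427
W = 36834.12 N

36834.12


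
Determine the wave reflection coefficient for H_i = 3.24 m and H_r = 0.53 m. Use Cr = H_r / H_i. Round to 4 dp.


Cr = H_r / H_i
Cr = 0.53 / 3.24
Cr = 0.1636

0.1636


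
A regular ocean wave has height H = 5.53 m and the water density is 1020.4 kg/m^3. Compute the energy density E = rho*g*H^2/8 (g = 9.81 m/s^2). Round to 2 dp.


E = (1/8) * rho * g * H^2
E = (1/8) * 1020.4 * 9.81 * 5.53^2
E = 0.125 * 1020.4 * 9.81 * 30.5809
E = 38264.83 J/m^2

38264.83


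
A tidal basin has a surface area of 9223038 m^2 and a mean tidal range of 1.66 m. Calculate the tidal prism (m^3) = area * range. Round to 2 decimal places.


Tidal prism = Area * Tidal range
P = 9223038 * 1.66
P = 15310243.08 m^3

15310243.08


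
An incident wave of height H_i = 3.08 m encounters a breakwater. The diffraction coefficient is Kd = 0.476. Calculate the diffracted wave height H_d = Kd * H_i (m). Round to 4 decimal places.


H_d = Kd * H_i
H_d = 0.476 * 3.08
H_d = 1.4661 m

1.4661


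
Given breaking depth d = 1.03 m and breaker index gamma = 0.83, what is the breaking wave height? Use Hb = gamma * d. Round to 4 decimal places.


Hb = gamma * d
Hb = 0.83 * 1.03
Hb = 0.8549 m

0.8549


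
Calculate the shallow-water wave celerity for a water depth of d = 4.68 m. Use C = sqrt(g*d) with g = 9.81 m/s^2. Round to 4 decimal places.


Using the shallow-water approximation:
C = sqrt(g * d) = sqrt(9.81 * 4.68)
C = sqrt(45.9108)
C = 6.7758 m/s

6.7758


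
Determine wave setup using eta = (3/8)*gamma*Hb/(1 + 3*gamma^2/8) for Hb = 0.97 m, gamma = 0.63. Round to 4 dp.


eta = (3/8) * gamma * Hb / (1 + 3*gamma^2/8)
Numerator = (3/8) * 0.63 * 0.97 = 0.229163
Denominator = 1 + 3*0.63^2/8 = 1 + 0.148838 = 1.148838
eta = 0.229163 / 1.148838
eta = 0.1995 m

0.1995


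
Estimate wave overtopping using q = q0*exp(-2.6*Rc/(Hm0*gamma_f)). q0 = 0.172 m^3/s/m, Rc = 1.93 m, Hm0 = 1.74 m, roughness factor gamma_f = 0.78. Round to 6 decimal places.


q = q0 * exp(-2.6 * Rc / (Hm0 * gamma_f))
Exponent = -2.6 * 1.93 / (1.74 * 0.78)
= -2.6 * 1.93 / 1.3572
= -3.697318
exp(-3.697318) = 0.024790
q = 0.172 * 0.024790
q = 0.004264 m^3/s/m

0.004264


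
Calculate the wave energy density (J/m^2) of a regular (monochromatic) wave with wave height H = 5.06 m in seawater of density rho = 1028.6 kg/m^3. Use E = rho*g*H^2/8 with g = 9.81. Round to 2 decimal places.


E = (1/8) * rho * g * H^2
E = (1/8) * 1028.6 * 9.81 * 5.06^2
E = 0.125 * 1028.6 * 9.81 * 25.6036
E = 32294.35 J/m^2

32294.35


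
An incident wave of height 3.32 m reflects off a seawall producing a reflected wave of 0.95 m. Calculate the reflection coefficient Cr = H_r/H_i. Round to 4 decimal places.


Cr = H_r / H_i
Cr = 0.95 / 3.32
Cr = 0.2861

0.2861


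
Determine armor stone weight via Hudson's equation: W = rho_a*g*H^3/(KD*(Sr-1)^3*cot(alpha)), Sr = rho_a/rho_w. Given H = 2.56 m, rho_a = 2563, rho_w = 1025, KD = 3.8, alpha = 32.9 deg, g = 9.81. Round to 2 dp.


Sr = rho_a / rho_w = 2563 / 1025 = 2.500488
(Sr - 1) = 1.500488
(Sr - 1)^3 = 3.378294
cot(32.9) = 1 / tan(32.9) = 1 / 0.646929 = 1.545765
Numerator = 2563 * 9.81 * 2.56^3 = 421830.0452
Denominator = 3.8 * 3.378294 * 1.545765 = 19.843779
W = 421830.0452 / 19.843779
W = 21257.55 N

21257.55


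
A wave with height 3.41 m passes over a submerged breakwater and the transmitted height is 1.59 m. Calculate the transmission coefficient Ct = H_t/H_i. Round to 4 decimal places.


Ct = H_t / H_i
Ct = 1.59 / 3.41
Ct = 0.4663

0.4663


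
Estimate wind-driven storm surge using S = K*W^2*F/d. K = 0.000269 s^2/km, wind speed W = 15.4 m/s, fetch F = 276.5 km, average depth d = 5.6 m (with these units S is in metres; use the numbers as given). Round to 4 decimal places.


S = K * W^2 * F / d
W^2 = 15.4^2 = 237.16
S = 0.000269 * 237.16 * 276.5 / 5.6
Numerator = 0.000269 * 237.16 * 276.5 = 17.639605
S = 17.639605 / 5.6 = 3.1499 m

3.1499


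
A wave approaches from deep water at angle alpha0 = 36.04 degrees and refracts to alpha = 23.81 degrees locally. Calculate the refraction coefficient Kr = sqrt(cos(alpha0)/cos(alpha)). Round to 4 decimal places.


Kr = sqrt(cos(alpha0) / cos(alpha))
cos(36.04) = 0.808606
cos(23.81) = 0.914889
Kr = sqrt(0.808606 / 0.914889)
Kr = sqrt(0.883830)
Kr = 0.9401

0.9401


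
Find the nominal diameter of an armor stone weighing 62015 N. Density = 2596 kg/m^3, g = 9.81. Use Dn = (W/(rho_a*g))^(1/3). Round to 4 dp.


V = W / (rho_a * g)
V = 62015 / (2596 * 9.81)
V = 62015 / 25466.76
V = 2.435135 m^3
Dn = V^(1/3) = 2.435135^(1/3)
Dn = 1.3454 m

1.3454


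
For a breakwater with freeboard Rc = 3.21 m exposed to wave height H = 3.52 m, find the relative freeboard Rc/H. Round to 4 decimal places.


Relative freeboard = Rc / H
= 3.21 / 3.52
= 0.9119

0.9119


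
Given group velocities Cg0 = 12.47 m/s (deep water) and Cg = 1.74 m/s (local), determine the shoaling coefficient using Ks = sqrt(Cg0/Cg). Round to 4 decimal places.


Ks = sqrt(Cg0 / Cg)
Ks = sqrt(12.47 / 1.74)
Ks = sqrt(7.1667)
Ks = 2.6771

2.6771


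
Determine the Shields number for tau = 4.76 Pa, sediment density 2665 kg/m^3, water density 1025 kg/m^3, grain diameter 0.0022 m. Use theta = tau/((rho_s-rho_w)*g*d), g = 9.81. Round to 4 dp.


theta = tau / ((rho_s - rho_w) * g * d)
rho_s - rho_w = 2665 - 1025 = 1640
Denominator = 1640 * 9.81 * 0.0022 = 35.394480
theta = 4.76 / 35.394480
theta = 0.1345

0.1345


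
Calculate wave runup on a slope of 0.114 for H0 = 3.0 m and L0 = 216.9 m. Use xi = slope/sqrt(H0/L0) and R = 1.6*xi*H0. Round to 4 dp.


xi = slope / sqrt(H0/L0)
H0/L0 = 3.0/216.9 = 0.013831
sqrt(0.013831) = 0.117606
xi = 0.114 / 0.117606 = 0.969335
R = 1.6 * xi * H0 = 1.6 * 0.969335 * 3.0
R = 4.6528 m

4.6528


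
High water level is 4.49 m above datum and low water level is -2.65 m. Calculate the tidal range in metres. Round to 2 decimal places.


Tidal range = High water - Low water
Tidal range = 4.49 - (-2.65)
Tidal range = 7.14 m

7.14


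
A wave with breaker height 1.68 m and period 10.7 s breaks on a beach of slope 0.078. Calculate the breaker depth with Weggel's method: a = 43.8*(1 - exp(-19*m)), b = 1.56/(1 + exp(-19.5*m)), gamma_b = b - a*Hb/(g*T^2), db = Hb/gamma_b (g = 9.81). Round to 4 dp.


a = 43.8 * (1 - exp(-19 * m))
exp(-19 * 0.078) = exp(-1.4820) = 0.227183
a = 43.8 * (1 - 0.227183) = 33.849390
b = 1.56 / (1 + exp(-19.5 * m))
exp(-19.5 * 0.078) = exp(-1.5210) = 0.218493
b = 1.56 / (1 + 0.218493) = 1.280270
Hb / (g * T^2) = 1.68 / (9.81 * 10.7^2) = 1.68 / 1123.1469 = 0.00149580
gamma_b = b - a * Hb/(g*T^2) = 1.280270 - 33.849390 * 0.00149580 = 1.229638
db = Hb / gamma_b = 1.68 / 1.229638
db = 1.3663 m

1.3663


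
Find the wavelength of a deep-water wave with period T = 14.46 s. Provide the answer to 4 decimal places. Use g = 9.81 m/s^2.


L0 = g * T^2 / (2 * pi)
L0 = 9.81 * 14.46^2 / (2 * pi)
L0 = 9.81 * 209.0916 / 6.28319
L0 = 2051.1886 / 6.28319
L0 = 326.4568 m

326.4568


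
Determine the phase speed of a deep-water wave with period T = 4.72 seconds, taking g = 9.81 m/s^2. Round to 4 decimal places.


We use the deep-water celerity formula:
C = g * T / (2 * pi)
C = 9.81 * 4.72 / (2 * 3.14159...)
C = 46.303200 / 6.283185
C = 7.3694 m/s

7.3694


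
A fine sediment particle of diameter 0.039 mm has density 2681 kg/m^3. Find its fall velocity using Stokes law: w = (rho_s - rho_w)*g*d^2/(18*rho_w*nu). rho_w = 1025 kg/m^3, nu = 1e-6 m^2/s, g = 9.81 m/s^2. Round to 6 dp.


w = (rho_s - rho_w) * g * d^2 / (18 * rho_w * nu)
d = 0.039 mm = 0.000039 m
rho_s - rho_w = 2681 - 1025 = 1656
Numerator = 1656 * 9.81 * (0.000039)^2 = 0.000024709193
Denominator = 18 * 1025 * 1e-6 = 0.018450
w = 0.001339 m/s

0.001339


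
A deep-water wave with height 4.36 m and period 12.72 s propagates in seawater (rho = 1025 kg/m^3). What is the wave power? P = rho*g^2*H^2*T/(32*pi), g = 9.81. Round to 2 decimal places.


P = rho * g^2 * H^2 * T / (32 * pi)
P = 1025 * 9.81^2 * 4.36^2 * 12.72 / (32 * pi)
P = 1025 * 96.2361 * 19.0096 * 12.72 / 100.53096
P = 237258.68 W/m

237258.68


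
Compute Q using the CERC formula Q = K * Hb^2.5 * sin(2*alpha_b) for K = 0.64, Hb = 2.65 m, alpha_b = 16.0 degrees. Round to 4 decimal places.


Q = K * Hb^2.5 * sin(2 * alpha_b)
Hb^2.5 = 2.65^2.5 = 11.431802
sin(2 * 16.0) = sin(32.0) = 0.529919
Q = 0.64 * 11.431802 * 0.529919
Q = 3.8771 m^3/s

3.8771


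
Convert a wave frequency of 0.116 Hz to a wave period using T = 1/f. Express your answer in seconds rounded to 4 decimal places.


T = 1 / f
T = 1 / 0.116
T = 8.6207 s

8.6207


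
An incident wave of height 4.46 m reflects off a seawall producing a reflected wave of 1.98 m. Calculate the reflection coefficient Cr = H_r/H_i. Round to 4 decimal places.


Cr = H_r / H_i
Cr = 1.98 / 4.46
Cr = 0.4439

0.4439


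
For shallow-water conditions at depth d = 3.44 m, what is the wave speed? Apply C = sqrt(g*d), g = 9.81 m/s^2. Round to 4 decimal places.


Using the shallow-water approximation:
C = sqrt(g * d) = sqrt(9.81 * 3.44)
C = sqrt(33.7464)
C = 5.8092 m/s

5.8092


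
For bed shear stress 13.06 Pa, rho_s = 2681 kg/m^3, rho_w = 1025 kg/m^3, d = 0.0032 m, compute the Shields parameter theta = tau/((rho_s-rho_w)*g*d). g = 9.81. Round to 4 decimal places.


theta = tau / ((rho_s - rho_w) * g * d)
rho_s - rho_w = 2681 - 1025 = 1656
Denominator = 1656 * 9.81 * 0.0032 = 51.985152
theta = 13.06 / 51.985152
theta = 0.2512

0.2512


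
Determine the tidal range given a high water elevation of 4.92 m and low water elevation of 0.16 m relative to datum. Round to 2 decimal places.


Tidal range = High water - Low water
Tidal range = 4.92 - (0.16)
Tidal range = 4.76 m

4.76


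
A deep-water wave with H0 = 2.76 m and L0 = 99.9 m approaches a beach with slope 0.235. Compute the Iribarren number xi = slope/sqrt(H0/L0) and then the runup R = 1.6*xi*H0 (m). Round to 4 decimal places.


xi = slope / sqrt(H0/L0)
H0/L0 = 2.76/99.9 = 0.027628
sqrt(0.027628) = 0.166216
xi = 0.235 / 0.166216 = 1.413826
R = 1.6 * xi * H0 = 1.6 * 1.413826 * 2.76
R = 6.2435 m

6.2435


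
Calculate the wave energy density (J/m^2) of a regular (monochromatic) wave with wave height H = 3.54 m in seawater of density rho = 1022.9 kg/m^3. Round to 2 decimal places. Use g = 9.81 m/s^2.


E = (1/8) * rho * g * H^2
E = (1/8) * 1022.9 * 9.81 * 3.54^2
E = 0.125 * 1022.9 * 9.81 * 12.5316
E = 15718.78 J/m^2

15718.78


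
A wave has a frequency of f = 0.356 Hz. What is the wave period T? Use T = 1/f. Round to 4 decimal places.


T = 1 / f
T = 1 / 0.356
T = 2.8090 s

2.8090


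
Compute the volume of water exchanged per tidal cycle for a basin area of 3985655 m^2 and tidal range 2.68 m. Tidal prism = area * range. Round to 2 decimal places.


Tidal prism = Area * Tidal range
P = 3985655 * 2.68
P = 10681555.40 m^3

10681555.40


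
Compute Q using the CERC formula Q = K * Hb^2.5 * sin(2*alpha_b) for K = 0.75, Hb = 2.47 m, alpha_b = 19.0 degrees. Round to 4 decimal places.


Q = K * Hb^2.5 * sin(2 * alpha_b)
Hb^2.5 = 2.47^2.5 = 9.588317
sin(2 * 19.0) = sin(38.0) = 0.615661
Q = 0.75 * 9.588317 * 0.615661
Q = 4.4274 m^3/s

4.4274


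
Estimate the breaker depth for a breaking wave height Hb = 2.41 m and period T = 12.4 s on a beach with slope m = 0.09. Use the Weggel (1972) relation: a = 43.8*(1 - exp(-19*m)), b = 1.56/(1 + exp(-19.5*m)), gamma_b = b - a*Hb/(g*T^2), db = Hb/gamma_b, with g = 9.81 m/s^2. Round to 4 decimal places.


a = 43.8 * (1 - exp(-19 * m))
exp(-19 * 0.09) = exp(-1.7100) = 0.180866
a = 43.8 * (1 - 0.180866) = 35.878078
b = 1.56 / (1 + exp(-19.5 * m))
exp(-19.5 * 0.09) = exp(-1.7550) = 0.172907
b = 1.56 / (1 + 0.172907) = 1.330028
Hb / (g * T^2) = 2.41 / (9.81 * 12.4^2) = 2.41 / 1508.3856 = 0.00159773
gamma_b = b - a * Hb/(g*T^2) = 1.330028 - 35.878078 * 0.00159773 = 1.272705
db = Hb / gamma_b = 2.41 / 1.272705
db = 1.8936 m

1.8936


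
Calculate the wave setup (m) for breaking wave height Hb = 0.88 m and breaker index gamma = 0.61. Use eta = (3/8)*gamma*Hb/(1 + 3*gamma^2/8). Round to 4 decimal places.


eta = (3/8) * gamma * Hb / (1 + 3*gamma^2/8)
Numerator = (3/8) * 0.61 * 0.88 = 0.201300
Denominator = 1 + 3*0.61^2/8 = 1 + 0.139538 = 1.139538
eta = 0.201300 / 1.139538
eta = 0.1767 m

0.1767


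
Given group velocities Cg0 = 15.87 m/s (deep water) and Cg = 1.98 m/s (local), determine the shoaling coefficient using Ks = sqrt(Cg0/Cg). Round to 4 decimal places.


Ks = sqrt(Cg0 / Cg)
Ks = sqrt(15.87 / 1.98)
Ks = sqrt(8.0152)
Ks = 2.8311

2.8311


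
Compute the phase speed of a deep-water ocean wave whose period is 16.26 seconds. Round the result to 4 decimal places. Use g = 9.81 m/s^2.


We use the deep-water celerity formula:
C = g * T / (2 * pi)
C = 9.81 * 16.26 / (2 * 3.14159...)
C = 159.510600 / 6.283185
C = 25.3869 m/s

25.3869


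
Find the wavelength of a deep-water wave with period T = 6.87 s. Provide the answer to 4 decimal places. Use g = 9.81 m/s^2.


L0 = g * T^2 / (2 * pi)
L0 = 9.81 * 6.87^2 / (2 * pi)
L0 = 9.81 * 47.1969 / 6.28319
L0 = 463.0016 / 6.28319
L0 = 73.6890 m

73.6890


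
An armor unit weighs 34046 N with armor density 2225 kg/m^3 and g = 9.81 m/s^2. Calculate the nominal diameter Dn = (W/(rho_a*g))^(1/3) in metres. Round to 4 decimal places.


V = W / (rho_a * g)
V = 34046 / (2225 * 9.81)
V = 34046 / 21827.25
V = 1.559793 m^3
Dn = V^(1/3) = 1.559793^(1/3)
Dn = 1.1597 m

1.1597


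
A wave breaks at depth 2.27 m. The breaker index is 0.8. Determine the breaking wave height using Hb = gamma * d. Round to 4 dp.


Hb = gamma * d
Hb = 0.8 * 2.27
Hb = 1.8160 m

1.8160


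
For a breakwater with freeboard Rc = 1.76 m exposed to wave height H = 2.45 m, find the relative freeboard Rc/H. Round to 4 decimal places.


Relative freeboard = Rc / H
= 1.76 / 2.45
= 0.7184

0.7184


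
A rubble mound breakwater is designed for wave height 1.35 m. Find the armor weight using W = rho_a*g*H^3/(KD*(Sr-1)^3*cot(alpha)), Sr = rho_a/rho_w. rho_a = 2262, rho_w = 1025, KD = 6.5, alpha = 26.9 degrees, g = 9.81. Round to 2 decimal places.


Sr = rho_a / rho_w = 2262 / 1025 = 2.206829
(Sr - 1) = 1.206829
(Sr - 1)^3 = 1.757671
cot(26.9) = 1 / tan(26.9) = 1 / 0.507329 = 1.971108
Numerator = 2262 * 9.81 * 1.35^3 = 54596.2625
Denominator = 6.5 * 1.757671 * 1.971108 = 22.519628
W = 54596.2625 / 22.519628
W = 2424.39 N

2424.39


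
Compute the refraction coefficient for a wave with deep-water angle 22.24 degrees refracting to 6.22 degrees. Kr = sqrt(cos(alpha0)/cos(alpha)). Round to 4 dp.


Kr = sqrt(cos(alpha0) / cos(alpha))
cos(22.24) = 0.925607
cos(6.22) = 0.994113
Kr = sqrt(0.925607 / 0.994113)
Kr = sqrt(0.931088)
Kr = 0.9649

0.9649


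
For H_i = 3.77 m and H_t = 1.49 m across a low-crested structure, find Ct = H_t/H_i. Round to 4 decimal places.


Ct = H_t / H_i
Ct = 1.49 / 3.77
Ct = 0.3952

0.3952


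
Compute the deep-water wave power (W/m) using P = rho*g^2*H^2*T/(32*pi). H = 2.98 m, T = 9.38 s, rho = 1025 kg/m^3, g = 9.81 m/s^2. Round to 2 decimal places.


P = rho * g^2 * H^2 * T / (32 * pi)
P = 1025 * 9.81^2 * 2.98^2 * 9.38 / (32 * pi)
P = 1025 * 96.2361 * 8.8804 * 9.38 / 100.53096
P = 81732.99 W/m

81732.99


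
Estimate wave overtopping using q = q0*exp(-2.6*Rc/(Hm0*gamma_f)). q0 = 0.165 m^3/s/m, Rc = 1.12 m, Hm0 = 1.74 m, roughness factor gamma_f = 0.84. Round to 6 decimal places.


q = q0 * exp(-2.6 * Rc / (Hm0 * gamma_f))
Exponent = -2.6 * 1.12 / (1.74 * 0.84)
= -2.6 * 1.12 / 1.4616
= -1.992337
exp(-1.992337) = 0.136376
q = 0.165 * 0.136376
q = 0.022502 m^3/s/m

0.022502


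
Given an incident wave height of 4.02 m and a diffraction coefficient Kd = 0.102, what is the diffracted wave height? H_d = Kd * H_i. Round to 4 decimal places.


H_d = Kd * H_i
H_d = 0.102 * 4.02
H_d = 0.4100 m

0.4100


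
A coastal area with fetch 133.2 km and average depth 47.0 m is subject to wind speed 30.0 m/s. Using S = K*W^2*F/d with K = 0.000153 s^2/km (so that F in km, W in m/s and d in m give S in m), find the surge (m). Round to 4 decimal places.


S = K * W^2 * F / d
W^2 = 30.0^2 = 900.00
S = 0.000153 * 900.00 * 133.2 / 47.0
Numerator = 0.000153 * 900.00 * 133.2 = 18.341640
S = 18.341640 / 47.0 = 0.3902 m

0.3902


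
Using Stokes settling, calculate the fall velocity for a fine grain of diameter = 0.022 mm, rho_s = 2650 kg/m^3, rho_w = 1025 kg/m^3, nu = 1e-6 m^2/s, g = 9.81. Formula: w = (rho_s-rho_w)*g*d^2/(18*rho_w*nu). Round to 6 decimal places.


w = (rho_s - rho_w) * g * d^2 / (18 * rho_w * nu)
d = 0.022 mm = 0.000022 m
rho_s - rho_w = 2650 - 1025 = 1625
Numerator = 1625 * 9.81 * (0.000022)^2 = 0.000007715565
Denominator = 18 * 1025 * 1e-6 = 0.018450
w = 0.000418 m/s

0.000418


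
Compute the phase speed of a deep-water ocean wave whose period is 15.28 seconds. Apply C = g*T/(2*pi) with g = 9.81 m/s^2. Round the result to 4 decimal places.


We use the deep-water celerity formula:
C = g * T / (2 * pi)
C = 9.81 * 15.28 / (2 * 3.14159...)
C = 149.896800 / 6.283185
C = 23.8568 m/s

23.8568


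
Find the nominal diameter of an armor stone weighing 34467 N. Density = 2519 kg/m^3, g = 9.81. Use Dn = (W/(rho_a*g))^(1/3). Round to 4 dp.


V = W / (rho_a * g)
V = 34467 / (2519 * 9.81)
V = 34467 / 24711.39
V = 1.394782 m^3
Dn = V^(1/3) = 1.394782^(1/3)
Dn = 1.1173 m

1.1173


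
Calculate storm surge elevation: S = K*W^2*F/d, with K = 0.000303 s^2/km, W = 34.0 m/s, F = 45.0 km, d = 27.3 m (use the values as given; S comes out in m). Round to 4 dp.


S = K * W^2 * F / d
W^2 = 34.0^2 = 1156.00
S = 0.000303 * 1156.00 * 45.0 / 27.3
Numerator = 0.000303 * 1156.00 * 45.0 = 15.762060
S = 15.762060 / 27.3 = 0.5774 m

0.5774


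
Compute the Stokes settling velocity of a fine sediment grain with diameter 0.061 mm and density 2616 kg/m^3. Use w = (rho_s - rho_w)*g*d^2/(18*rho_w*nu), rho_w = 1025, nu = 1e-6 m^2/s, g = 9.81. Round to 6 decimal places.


w = (rho_s - rho_w) * g * d^2 / (18 * rho_w * nu)
d = 0.061 mm = 0.000061 m
rho_s - rho_w = 2616 - 1025 = 1591
Numerator = 1591 * 9.81 * (0.000061)^2 = 0.000058076289
Denominator = 18 * 1025 * 1e-6 = 0.018450
w = 0.003148 m/s

0.003148


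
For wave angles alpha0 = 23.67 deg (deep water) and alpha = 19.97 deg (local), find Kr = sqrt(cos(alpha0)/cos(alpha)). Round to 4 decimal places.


Kr = sqrt(cos(alpha0) / cos(alpha))
cos(23.67) = 0.915873
cos(19.97) = 0.939872
Kr = sqrt(0.915873 / 0.939872)
Kr = sqrt(0.974466)
Kr = 0.9872

0.9872


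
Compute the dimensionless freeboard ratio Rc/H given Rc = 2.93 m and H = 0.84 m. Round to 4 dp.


Relative freeboard = Rc / H
= 2.93 / 0.84
= 3.4881

3.4881


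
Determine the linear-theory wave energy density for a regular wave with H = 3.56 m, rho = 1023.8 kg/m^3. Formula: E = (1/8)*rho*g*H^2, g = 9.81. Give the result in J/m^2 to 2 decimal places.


E = (1/8) * rho * g * H^2
E = (1/8) * 1023.8 * 9.81 * 3.56^2
E = 0.125 * 1023.8 * 9.81 * 12.6736
E = 15910.88 J/m^2

15910.88


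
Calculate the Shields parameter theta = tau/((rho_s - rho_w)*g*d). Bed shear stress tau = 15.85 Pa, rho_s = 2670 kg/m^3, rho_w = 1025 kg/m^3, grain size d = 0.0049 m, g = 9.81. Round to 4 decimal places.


theta = tau / ((rho_s - rho_w) * g * d)
rho_s - rho_w = 2670 - 1025 = 1645
Denominator = 1645 * 9.81 * 0.0049 = 79.073505
theta = 15.85 / 79.073505
theta = 0.2004

0.2004


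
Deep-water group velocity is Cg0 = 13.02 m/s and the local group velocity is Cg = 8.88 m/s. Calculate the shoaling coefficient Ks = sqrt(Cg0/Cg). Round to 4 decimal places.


Ks = sqrt(Cg0 / Cg)
Ks = sqrt(13.02 / 8.88)
Ks = sqrt(1.4662)
Ks = 1.2109

1.2109


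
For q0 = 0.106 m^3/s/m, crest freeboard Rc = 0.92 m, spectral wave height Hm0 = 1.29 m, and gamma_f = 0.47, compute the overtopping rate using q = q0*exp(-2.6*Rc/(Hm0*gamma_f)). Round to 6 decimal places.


q = q0 * exp(-2.6 * Rc / (Hm0 * gamma_f))
Exponent = -2.6 * 0.92 / (1.29 * 0.47)
= -2.6 * 0.92 / 0.6063
= -3.945242
exp(-3.945242) = 0.019347
q = 0.106 * 0.019347
q = 0.002051 m^3/s/m

0.002051


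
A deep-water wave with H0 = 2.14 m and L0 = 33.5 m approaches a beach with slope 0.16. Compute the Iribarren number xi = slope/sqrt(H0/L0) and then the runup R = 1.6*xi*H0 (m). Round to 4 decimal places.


xi = slope / sqrt(H0/L0)
H0/L0 = 2.14/33.5 = 0.063881
sqrt(0.063881) = 0.252746
xi = 0.16 / 0.252746 = 0.633046
R = 1.6 * xi * H0 = 1.6 * 0.633046 * 2.14
R = 2.1676 m

2.1676


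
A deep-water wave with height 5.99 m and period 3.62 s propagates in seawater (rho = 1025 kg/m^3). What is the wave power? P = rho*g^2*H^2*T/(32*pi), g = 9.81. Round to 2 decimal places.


P = rho * g^2 * H^2 * T / (32 * pi)
P = 1025 * 9.81^2 * 5.99^2 * 3.62 / (32 * pi)
P = 1025 * 96.2361 * 35.8801 * 3.62 / 100.53096
P = 127445.42 W/m

127445.42


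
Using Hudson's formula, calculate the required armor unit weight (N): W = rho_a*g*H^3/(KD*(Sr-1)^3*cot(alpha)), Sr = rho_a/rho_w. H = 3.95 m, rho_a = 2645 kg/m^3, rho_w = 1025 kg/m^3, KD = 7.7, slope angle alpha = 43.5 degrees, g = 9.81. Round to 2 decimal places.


Sr = rho_a / rho_w = 2645 / 1025 = 2.580488
(Sr - 1) = 1.580488
(Sr - 1)^3 = 3.947966
cot(43.5) = 1 / tan(43.5) = 1 / 0.948965 = 1.053780
Numerator = 2645 * 9.81 * 3.95^3 = 1599138.1001
Denominator = 7.7 * 3.947966 * 1.053780 = 32.034222
W = 1599138.1001 / 32.034222
W = 49919.68 N

49919.68


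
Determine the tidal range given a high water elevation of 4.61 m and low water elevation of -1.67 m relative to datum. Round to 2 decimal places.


Tidal range = High water - Low water
Tidal range = 4.61 - (-1.67)
Tidal range = 6.28 m

6.28


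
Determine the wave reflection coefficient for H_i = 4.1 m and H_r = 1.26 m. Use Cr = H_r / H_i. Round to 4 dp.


Cr = H_r / H_i
Cr = 1.26 / 4.1
Cr = 0.3073

0.3073


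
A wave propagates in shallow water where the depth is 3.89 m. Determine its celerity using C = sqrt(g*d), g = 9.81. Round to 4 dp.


Using the shallow-water approximation:
C = sqrt(g * d) = sqrt(9.81 * 3.89)
C = sqrt(38.1609)
C = 6.1775 m/s

6.1775


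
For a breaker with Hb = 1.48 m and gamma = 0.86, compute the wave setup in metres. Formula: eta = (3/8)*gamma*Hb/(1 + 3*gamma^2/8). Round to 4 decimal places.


eta = (3/8) * gamma * Hb / (1 + 3*gamma^2/8)
Numerator = (3/8) * 0.86 * 1.48 = 0.477300
Denominator = 1 + 3*0.86^2/8 = 1 + 0.277350 = 1.277350
eta = 0.477300 / 1.277350
eta = 0.3737 m

0.3737


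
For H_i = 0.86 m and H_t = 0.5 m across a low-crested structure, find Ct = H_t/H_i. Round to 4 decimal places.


Ct = H_t / H_i
Ct = 0.5 / 0.86
Ct = 0.5814

0.5814


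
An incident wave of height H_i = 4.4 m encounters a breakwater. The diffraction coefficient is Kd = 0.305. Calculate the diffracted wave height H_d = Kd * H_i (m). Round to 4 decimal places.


H_d = Kd * H_i
H_d = 0.305 * 4.4
H_d = 1.3420 m

1.3420


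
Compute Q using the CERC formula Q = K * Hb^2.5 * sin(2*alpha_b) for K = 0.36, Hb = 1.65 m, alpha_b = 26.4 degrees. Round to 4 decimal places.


Q = K * Hb^2.5 * sin(2 * alpha_b)
Hb^2.5 = 1.65^2.5 = 3.497115
sin(2 * 26.4) = sin(52.8) = 0.796530
Q = 0.36 * 3.497115 * 0.796530
Q = 1.0028 m^3/s

1.0028


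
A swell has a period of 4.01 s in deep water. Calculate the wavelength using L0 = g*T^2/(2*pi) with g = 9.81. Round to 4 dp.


L0 = g * T^2 / (2 * pi)
L0 = 9.81 * 4.01^2 / (2 * pi)
L0 = 9.81 * 16.0801 / 6.28319
L0 = 157.7458 / 6.28319
L0 = 25.1060 m

25.1060


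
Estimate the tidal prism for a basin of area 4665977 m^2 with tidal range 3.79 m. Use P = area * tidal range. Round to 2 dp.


Tidal prism = Area * Tidal range
P = 4665977 * 3.79
P = 17684052.83 m^3

17684052.83


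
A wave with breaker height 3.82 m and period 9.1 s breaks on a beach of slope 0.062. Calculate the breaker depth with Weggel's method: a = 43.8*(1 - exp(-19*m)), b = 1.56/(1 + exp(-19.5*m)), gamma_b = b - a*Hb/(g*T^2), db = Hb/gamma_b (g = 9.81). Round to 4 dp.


a = 43.8 * (1 - exp(-19 * m))
exp(-19 * 0.062) = exp(-1.1780) = 0.307894
a = 43.8 * (1 - 0.307894) = 30.314247
b = 1.56 / (1 + exp(-19.5 * m))
exp(-19.5 * 0.062) = exp(-1.2090) = 0.298496
b = 1.56 / (1 + 0.298496) = 1.201390
Hb / (g * T^2) = 3.82 / (9.81 * 9.1^2) = 3.82 / 812.3661 = 0.00470231
gamma_b = b - a * Hb/(g*T^2) = 1.201390 - 30.314247 * 0.00470231 = 1.058843
db = Hb / gamma_b = 3.82 / 1.058843
db = 3.6077 m

3.6077
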